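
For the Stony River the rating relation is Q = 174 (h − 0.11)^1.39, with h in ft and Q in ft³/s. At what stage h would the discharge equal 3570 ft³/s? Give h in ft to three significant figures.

8.90 ft

h − h₀ = (Q/C)^(1/b) = (3570/174)^(1/1.39) = 8.790 ft
h = 0.11 + 8.790 = 8.900 ft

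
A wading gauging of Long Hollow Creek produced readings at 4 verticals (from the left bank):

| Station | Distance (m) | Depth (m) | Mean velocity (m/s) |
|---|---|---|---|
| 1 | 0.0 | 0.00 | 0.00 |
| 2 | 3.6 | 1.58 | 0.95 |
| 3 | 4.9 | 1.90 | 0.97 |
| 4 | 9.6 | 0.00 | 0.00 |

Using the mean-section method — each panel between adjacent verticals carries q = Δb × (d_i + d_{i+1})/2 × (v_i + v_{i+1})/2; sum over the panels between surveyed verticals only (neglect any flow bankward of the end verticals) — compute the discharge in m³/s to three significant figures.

Panel 1-2: Δb = 3.6 m, d̄ = (0.00+1.58)/2 = 0.79, v̄ = (0.00+0.95)/2 = 0.475 → q = 3.6×0.79×0.475 = 1.351 m³/s
Panel 2-3: Δb = 1.3 m, d̄ = (1.58+1.90)/2 = 1.74, v̄ = (0.95+0.97)/2 = 0.96 → q = 1.3×1.74×0.96 = 2.172 m³/s
Panel 3-4: Δb = 4.7 m, d̄ = (1.90+0.00)/2 = 0.95, v̄ = (0.97+0.00)/2 = 0.485 → q = 4.7×0.95×0.485 = 2.166 m³/s
Q = Σ q = 5.688 m³/s

5.69 m³/s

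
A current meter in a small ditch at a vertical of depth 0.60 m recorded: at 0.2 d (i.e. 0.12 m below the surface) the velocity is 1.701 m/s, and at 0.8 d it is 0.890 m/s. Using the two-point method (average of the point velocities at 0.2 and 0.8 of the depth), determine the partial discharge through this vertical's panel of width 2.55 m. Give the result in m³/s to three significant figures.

v̄ = (1.701 + 0.890) / 2 = 1.296 m/s
q = v̄ × d × w = 1.296 × 0.60 × 2.55 = 1.982 m³/s

1.98 m³/s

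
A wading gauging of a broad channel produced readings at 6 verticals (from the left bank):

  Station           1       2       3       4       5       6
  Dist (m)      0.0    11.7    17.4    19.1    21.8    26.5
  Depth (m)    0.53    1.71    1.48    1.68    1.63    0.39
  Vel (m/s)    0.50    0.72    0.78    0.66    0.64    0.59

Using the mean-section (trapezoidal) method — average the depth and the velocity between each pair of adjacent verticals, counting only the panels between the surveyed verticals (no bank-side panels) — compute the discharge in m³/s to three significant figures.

Panel 1-2: Δb = 11.7 m, d̄ = (0.53+1.71)/2 = 1.12, v̄ = (0.50+0.72)/2 = 0.61 → q = 11.7×1.12×0.61 = 7.993 m³/s
Panel 2-3: Δb = 5.7 m, d̄ = (1.71+1.48)/2 = 1.595, v̄ = (0.72+0.78)/2 = 0.75 → q = 5.7×1.595×0.75 = 6.819 m³/s
Panel 3-4: Δb = 1.7 m, d̄ = (1.48+1.68)/2 = 1.58, v̄ = (0.78+0.66)/2 = 0.72 → q = 1.7×1.58×0.72 = 1.934 m³/s
Panel 4-5: Δb = 2.7 m, d̄ = (1.68+1.63)/2 = 1.655, v̄ = (0.66+0.64)/2 = 0.65 → q = 2.7×1.655×0.65 = 2.905 m³/s
Panel 5-6: Δb = 4.7 m, d̄ = (1.63+0.39)/2 = 1.01, v̄ = (0.64+0.59)/2 = 0.615 → q = 4.7×1.01×0.615 = 2.919 m³/s
Q = Σ q = 22.57 m³/s

22.6 m³/s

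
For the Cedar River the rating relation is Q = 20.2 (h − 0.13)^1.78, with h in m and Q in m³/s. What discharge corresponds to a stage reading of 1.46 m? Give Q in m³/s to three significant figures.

33.6 m³/s

Q = 20.2 × (1.46 − 0.13)^1.78 = 20.2 × 1.33^1.78 = 33.56 m³/s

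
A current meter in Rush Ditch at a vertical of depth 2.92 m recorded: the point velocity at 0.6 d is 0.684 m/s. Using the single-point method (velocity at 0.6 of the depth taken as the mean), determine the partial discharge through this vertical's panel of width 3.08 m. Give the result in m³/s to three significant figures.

6.15 m³/s

v̄ = v₀.₆ = 0.684 m/s
q = v̄ × d × w = 0.6840 × 2.92 × 3.08 = 6.152 m³/s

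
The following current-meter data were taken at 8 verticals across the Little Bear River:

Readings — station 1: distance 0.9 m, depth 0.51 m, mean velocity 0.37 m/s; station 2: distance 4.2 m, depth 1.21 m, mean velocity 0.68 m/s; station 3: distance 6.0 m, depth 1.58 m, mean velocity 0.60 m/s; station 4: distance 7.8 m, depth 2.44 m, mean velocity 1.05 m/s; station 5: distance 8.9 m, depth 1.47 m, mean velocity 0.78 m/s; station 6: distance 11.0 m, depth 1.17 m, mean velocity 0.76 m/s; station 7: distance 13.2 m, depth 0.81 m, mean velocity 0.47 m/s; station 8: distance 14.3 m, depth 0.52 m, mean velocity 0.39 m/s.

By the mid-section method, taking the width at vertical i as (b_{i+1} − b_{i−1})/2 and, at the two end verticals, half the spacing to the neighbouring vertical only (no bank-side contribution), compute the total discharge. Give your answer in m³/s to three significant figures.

w_1 = (4.2 − 0.9)/2 = 1.65 m; q_1 = 0.37 × 0.51 × 1.65 = 0.3114 m³/s
w_2 = (6.0 − 0.9)/2 = 2.55 m; q_2 = 0.68 × 1.21 × 2.55 = 2.098 m³/s
w_3 = (7.8 − 4.2)/2 = 1.8 m; q_3 = 0.60 × 1.58 × 1.8 = 1.706 m³/s
w_4 = (8.9 − 6.0)/2 = 1.45 m; q_4 = 1.05 × 2.44 × 1.45 = 3.715 m³/s
w_5 = (11.0 − 7.8)/2 = 1.6 m; q_5 = 0.78 × 1.47 × 1.6 = 1.835 m³/s
w_6 = (13.2 − 8.9)/2 = 2.15 m; q_6 = 0.76 × 1.17 × 2.15 = 1.912 m³/s
w_7 = (14.3 − 11.0)/2 = 1.65 m; q_7 = 0.47 × 0.81 × 1.65 = 0.6282 m³/s
w_8 = (14.3 − 13.2)/2 = 0.55 m; q_8 = 0.39 × 0.52 × 0.55 = 0.1115 m³/s
Q = Σ qᵢ = 12.32 m³/s

12.3 m³/s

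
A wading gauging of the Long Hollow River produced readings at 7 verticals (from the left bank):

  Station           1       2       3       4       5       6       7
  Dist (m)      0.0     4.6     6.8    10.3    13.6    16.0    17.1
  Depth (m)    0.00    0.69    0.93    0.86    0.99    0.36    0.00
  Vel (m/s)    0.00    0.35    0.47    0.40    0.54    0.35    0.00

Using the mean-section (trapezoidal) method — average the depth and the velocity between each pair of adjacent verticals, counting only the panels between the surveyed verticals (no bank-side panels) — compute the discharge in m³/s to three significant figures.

4.56 m³/s

Panel 1-2: Δb = 4.6 m, d̄ = (0.00+0.69)/2 = 0.345, v̄ = (0.00+0.35)/2 = 0.175 → q = 4.6×0.345×0.175 = 0.2777 m³/s
Panel 2-3: Δb = 2.2 m, d̄ = (0.69+0.93)/2 = 0.81, v̄ = (0.35+0.47)/2 = 0.41 → q = 2.2×0.81×0.41 = 0.7306 m³/s
Panel 3-4: Δb = 3.5 m, d̄ = (0.93+0.86)/2 = 0.895, v̄ = (0.47+0.40)/2 = 0.435 → q = 3.5×0.895×0.435 = 1.363 m³/s
Panel 4-5: Δb = 3.3 m, d̄ = (0.86+0.99)/2 = 0.925, v̄ = (0.40+0.54)/2 = 0.47 → q = 3.3×0.925×0.47 = 1.435 m³/s
Panel 5-6: Δb = 2.4 m, d̄ = (0.99+0.36)/2 = 0.675, v̄ = (0.54+0.35)/2 = 0.445 → q = 2.4×0.675×0.445 = 0.7209 m³/s
Panel 6-7: Δb = 1.1 m, d̄ = (0.36+0.00)/2 = 0.18, v̄ = (0.35+0.00)/2 = 0.175 → q = 1.1×0.18×0.175 = 0.03465 m³/s
Q = Σ q = 4.561 m³/s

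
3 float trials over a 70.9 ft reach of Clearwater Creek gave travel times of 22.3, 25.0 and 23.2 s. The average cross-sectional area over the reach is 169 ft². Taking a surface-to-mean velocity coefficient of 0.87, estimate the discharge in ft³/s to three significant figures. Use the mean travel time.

444 ft³/s

t̄ = (22.3 + 25.0 + 23.2) / 3 = 23.5 s
v_surface = L / t̄ = 70.9 / 23.5 = 3.017 ft/s
v_mean = 0.87 × 3.017 = 2.625 ft/s
Q = A × v_mean = 169 × 2.625 = 443.6 ft³/s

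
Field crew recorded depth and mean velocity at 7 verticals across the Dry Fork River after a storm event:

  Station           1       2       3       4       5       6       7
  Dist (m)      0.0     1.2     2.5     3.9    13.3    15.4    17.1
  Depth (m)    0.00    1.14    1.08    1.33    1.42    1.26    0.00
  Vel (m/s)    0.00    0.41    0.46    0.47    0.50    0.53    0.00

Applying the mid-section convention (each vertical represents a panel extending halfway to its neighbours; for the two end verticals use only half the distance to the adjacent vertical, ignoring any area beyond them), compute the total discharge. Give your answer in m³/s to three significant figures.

w_2 = (2.5 − 0.0)/2 = 1.25 m; q_2 = 0.41 × 1.14 × 1.25 = 0.5843 m³/s
w_3 = (3.9 − 1.2)/2 = 1.35 m; q_3 = 0.46 × 1.08 × 1.35 = 0.6707 m³/s
w_4 = (13.3 − 2.5)/2 = 5.4 m; q_4 = 0.47 × 1.33 × 5.4 = 3.376 m³/s
w_5 = (15.4 − 3.9)/2 = 5.75 m; q_5 = 0.50 × 1.42 × 5.75 = 4.083 m³/s
w_6 = (17.1 − 13.3)/2 = 1.9 m; q_6 = 0.53 × 1.26 × 1.9 = 1.269 m³/s
Stations 1, 7 contribute zero (depth or velocity is 0).
Q = Σ qᵢ = 9.982 m³/s

9.98 m³/s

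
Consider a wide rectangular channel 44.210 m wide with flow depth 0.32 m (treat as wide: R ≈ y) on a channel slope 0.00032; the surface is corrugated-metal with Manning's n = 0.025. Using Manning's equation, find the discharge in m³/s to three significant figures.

A = b·y = 44.210 × 0.32 = 14.15 m²
Wide channel: R ≈ y = 0.32 m
Q = (1/n)·A·R^(2/3)·S^(1/2) = (1/0.025) × 14.15 × 0.3200^(2/3) × 0.00032^(1/2) = 4.736 m³/s

4.74 m³/s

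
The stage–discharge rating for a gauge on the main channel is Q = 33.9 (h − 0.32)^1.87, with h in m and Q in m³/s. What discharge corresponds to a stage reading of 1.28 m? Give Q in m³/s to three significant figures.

Q = 33.9 × (1.28 − 0.32)^1.87 = 33.9 × 0.96^1.87 = 31.41 m³/s

31.4 m³/s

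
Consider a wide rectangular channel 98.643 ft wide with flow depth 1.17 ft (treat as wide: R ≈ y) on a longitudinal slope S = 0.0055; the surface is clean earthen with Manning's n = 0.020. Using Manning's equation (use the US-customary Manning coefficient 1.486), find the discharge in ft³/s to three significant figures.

706 ft³/s

A = b·y = 98.643 × 1.17 = 115.4 ft²
Wide channel: R ≈ y = 1.17 ft
Q = (1.486/n)·A·R^(2/3)·S^(1/2) = (1.486/0.020) × 115.4 × 1.170^(2/3) × 0.0055^(1/2) = 706.1 ft³/s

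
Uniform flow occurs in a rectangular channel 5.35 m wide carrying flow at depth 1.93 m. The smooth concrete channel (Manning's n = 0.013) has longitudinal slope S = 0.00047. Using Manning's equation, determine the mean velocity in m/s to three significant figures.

1.80 m/s

A = b·y = 5.35 × 1.93 = 10.33 m²
P = b + 2y = 5.35 + 2×1.93 = 9.210 m
R = A/P = 10.33/9.210 = 1.121 m
Q = (1/n)·A·R^(2/3)·S^(1/2) = (1/0.013) × 10.33 × 1.121^(2/3) × 0.00047^(1/2) = 18.58 m³/s
V = Q/A = 18.58/10.33 = 1.800 m/s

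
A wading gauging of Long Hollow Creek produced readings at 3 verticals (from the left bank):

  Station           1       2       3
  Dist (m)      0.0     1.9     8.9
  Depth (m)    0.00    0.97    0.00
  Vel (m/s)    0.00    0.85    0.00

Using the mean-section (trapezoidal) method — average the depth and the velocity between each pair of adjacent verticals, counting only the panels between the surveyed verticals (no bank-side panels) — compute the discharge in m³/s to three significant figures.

1.83 m³/s

Panel 1-2: Δb = 1.9 m, d̄ = (0.00+0.97)/2 = 0.485, v̄ = (0.00+0.85)/2 = 0.425 → q = 1.9×0.485×0.425 = 0.3916 m³/s
Panel 2-3: Δb = 7 m, d̄ = (0.97+0.00)/2 = 0.485, v̄ = (0.85+0.00)/2 = 0.425 → q = 7×0.485×0.425 = 1.443 m³/s
Q = Σ q = 1.835 m³/s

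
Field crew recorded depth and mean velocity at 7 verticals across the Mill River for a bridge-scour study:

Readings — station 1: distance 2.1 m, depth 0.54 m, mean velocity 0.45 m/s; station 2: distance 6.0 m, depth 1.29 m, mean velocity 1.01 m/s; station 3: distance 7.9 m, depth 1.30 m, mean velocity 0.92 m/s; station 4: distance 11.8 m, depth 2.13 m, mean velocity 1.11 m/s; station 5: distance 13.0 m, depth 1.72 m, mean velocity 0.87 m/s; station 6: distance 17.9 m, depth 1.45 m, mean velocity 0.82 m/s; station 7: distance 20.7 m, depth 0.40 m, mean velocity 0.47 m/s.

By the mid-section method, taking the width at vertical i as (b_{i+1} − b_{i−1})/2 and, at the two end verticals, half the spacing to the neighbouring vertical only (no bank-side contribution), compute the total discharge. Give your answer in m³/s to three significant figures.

23.2 m³/s

w_1 = (6.0 − 2.1)/2 = 1.95 m; q_1 = 0.45 × 0.54 × 1.95 = 0.4739 m³/s
w_2 = (7.9 − 2.1)/2 = 2.9 m; q_2 = 1.01 × 1.29 × 2.9 = 3.778 m³/s
w_3 = (11.8 − 6.0)/2 = 2.9 m; q_3 = 0.92 × 1.30 × 2.9 = 3.468 m³/s
w_4 = (13.0 − 7.9)/2 = 2.55 m; q_4 = 1.11 × 2.13 × 2.55 = 6.029 m³/s
w_5 = (17.9 − 11.8)/2 = 3.05 m; q_5 = 0.87 × 1.72 × 3.05 = 4.564 m³/s
w_6 = (20.7 − 13.0)/2 = 3.85 m; q_6 = 0.82 × 1.45 × 3.85 = 4.578 m³/s
w_7 = (20.7 − 17.9)/2 = 1.4 m; q_7 = 0.47 × 0.40 × 1.4 = 0.2632 m³/s
Q = Σ qᵢ = 23.15 m³/s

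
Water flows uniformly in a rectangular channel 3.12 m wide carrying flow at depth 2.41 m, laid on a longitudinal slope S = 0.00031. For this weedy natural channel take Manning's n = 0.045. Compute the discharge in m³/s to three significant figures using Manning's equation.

A = b·y = 3.12 × 2.41 = 7.519 m²
P = b + 2y = 3.12 + 2×2.41 = 7.940 m
R = A/P = 7.519/7.940 = 0.9470 m
Q = (1/n)·A·R^(2/3)·S^(1/2) = (1/0.045) × 7.519 × 0.9470^(2/3) × 0.00031^(1/2) = 2.837 m³/s

2.84 m³/s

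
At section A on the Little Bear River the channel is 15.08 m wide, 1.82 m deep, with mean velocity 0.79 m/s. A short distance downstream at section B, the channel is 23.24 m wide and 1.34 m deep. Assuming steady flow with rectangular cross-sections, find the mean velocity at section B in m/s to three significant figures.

Q = A₁V₁ = (15.08×1.82) × 0.79 = 21.68 m³/s
A₂ = 23.24 × 1.34 = 31.14 m²
V₂ = Q/A₂ = 21.68/31.14 = 0.6962 m/s

0.696 m/s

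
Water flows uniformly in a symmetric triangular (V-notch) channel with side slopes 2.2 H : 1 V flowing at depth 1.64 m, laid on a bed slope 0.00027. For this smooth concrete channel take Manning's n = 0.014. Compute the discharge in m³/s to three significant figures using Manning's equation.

5.72 m³/s

A = z·y² = 2.2×1.64² = 5.917 m²
P = 2y√(1+z²) = 2×1.64×√(1+2.2²) = 7.926 m
R = A/P = 5.917/7.926 = 0.7465 m
Q = (1/n)·A·R^(2/3)·S^(1/2) = (1/0.014) × 5.917 × 0.7465^(2/3) × 0.00027^(1/2) = 5.715 m³/s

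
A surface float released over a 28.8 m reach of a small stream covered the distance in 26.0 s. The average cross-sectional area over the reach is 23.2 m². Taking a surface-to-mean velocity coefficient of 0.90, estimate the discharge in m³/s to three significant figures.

23.1 m³/s

v_surface = L / t̄ = 28.8 / 26 = 1.108 m/s
v_mean = 0.90 × 1.108 = 0.9969 m/s
Q = A × v_mean = 23.2 × 0.9969 = 23.13 m³/s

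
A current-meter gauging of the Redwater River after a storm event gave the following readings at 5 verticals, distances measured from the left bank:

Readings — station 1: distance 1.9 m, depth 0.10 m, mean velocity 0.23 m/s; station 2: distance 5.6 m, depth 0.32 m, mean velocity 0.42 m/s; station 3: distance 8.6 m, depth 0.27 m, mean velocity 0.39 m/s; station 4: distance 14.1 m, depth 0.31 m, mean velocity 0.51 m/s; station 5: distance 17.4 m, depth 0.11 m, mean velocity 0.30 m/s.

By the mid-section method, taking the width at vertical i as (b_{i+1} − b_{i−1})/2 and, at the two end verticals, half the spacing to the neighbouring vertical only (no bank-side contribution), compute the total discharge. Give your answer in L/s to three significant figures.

w_1 = (5.6 − 1.9)/2 = 1.85 m; q_1 = 0.23 × 0.10 × 1.85 = 0.04255 m³/s
w_2 = (8.6 − 1.9)/2 = 3.35 m; q_2 = 0.42 × 0.32 × 3.35 = 0.4502 m³/s
w_3 = (14.1 − 5.6)/2 = 4.25 m; q_3 = 0.39 × 0.27 × 4.25 = 0.4475 m³/s
w_4 = (17.4 − 8.6)/2 = 4.4 m; q_4 = 0.51 × 0.31 × 4.4 = 0.6956 m³/s
w_5 = (17.4 − 14.1)/2 = 1.65 m; q_5 = 0.30 × 0.11 × 1.65 = 0.05445 m³/s
Q = Σ qᵢ = 1.690 m³/s
= 1.690 × 1000 = 1690 L/s

1690 L/s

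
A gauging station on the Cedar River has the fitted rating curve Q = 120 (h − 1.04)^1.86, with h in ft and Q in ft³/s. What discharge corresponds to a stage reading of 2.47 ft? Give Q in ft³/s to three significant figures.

233 ft³/s

Q = 120 × (2.47 − 1.04)^1.86 = 120 × 1.43^1.86 = 233.4 ft³/s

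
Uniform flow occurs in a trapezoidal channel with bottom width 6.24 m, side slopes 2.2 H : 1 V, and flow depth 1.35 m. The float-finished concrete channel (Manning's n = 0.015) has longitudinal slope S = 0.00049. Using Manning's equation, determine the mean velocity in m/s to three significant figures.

1.45 m/s

A = (b + z·y)·y = (6.24 + 2.2×1.35)×1.35 = 12.43 m²
P = b + 2y√(1+z²) = 6.24 + 2×1.35×√(1+2.2²) = 12.76 m
R = A/P = 12.43/12.76 = 0.9740 m
Q = (1/n)·A·R^(2/3)·S^(1/2) = (1/0.015) × 12.43 × 0.9740^(2/3) × 0.00049^(1/2) = 18.03 m³/s
V = Q/A = 18.03/12.43 = 1.450 m/s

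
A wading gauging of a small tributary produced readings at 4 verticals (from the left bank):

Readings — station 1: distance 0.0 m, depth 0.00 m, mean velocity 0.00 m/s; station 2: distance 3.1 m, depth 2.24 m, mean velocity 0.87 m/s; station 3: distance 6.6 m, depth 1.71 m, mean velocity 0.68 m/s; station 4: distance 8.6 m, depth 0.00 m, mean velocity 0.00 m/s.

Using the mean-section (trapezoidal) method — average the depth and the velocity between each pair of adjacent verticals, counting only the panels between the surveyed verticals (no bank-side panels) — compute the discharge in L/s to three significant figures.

7450 L/s

Panel 1-2: Δb = 3.1 m, d̄ = (0.00+2.24)/2 = 1.12, v̄ = (0.00+0.87)/2 = 0.435 → q = 3.1×1.12×0.435 = 1.510 m³/s
Panel 2-3: Δb = 3.5 m, d̄ = (2.24+1.71)/2 = 1.975, v̄ = (0.87+0.68)/2 = 0.775 → q = 3.5×1.975×0.775 = 5.357 m³/s
Panel 3-4: Δb = 2 m, d̄ = (1.71+0.00)/2 = 0.855, v̄ = (0.68+0.00)/2 = 0.34 → q = 2×0.855×0.34 = 0.5814 m³/s
Q = Σ q = 7.449 m³/s
= 7.449 × 1000 = 7449 L/s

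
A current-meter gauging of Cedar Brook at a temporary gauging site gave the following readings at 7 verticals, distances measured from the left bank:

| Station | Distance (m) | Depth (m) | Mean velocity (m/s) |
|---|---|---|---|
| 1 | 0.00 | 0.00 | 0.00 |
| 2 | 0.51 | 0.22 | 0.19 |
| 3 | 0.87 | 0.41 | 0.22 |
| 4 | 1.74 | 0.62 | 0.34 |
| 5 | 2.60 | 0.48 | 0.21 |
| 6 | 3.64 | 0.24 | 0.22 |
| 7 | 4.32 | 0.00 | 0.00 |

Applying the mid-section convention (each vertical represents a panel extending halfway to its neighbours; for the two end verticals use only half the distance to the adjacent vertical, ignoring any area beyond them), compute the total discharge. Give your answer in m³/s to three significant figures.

0.397 m³/s

w_2 = (0.87 − 0.00)/2 = 0.435 m; q_2 = 0.19 × 0.22 × 0.435 = 0.01818 m³/s
w_3 = (1.74 − 0.51)/2 = 0.615 m; q_3 = 0.22 × 0.41 × 0.615 = 0.05547 m³/s
w_4 = (2.60 − 0.87)/2 = 0.865 m; q_4 = 0.34 × 0.62 × 0.865 = 0.1823 m³/s
w_5 = (3.64 − 1.74)/2 = 0.95 m; q_5 = 0.21 × 0.48 × 0.95 = 0.09576 m³/s
w_6 = (4.32 − 2.60)/2 = 0.86 m; q_6 = 0.22 × 0.24 × 0.86 = 0.04541 m³/s
Stations 1, 7 contribute zero (depth or velocity is 0).
Q = Σ qᵢ = 0.3972 m³/s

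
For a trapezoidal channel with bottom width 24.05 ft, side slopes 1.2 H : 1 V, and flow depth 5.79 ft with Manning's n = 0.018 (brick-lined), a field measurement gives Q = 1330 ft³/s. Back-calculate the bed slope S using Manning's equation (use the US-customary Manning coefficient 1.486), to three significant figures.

A = (b + z·y)·y = (24.05 + 1.2×5.79)×5.79 = 179.5 ft²
P = b + 2y√(1+z²) = 24.05 + 2×5.79×√(1+1.2²) = 42.14 ft
R = A/P = 179.5/42.14 = 4.259 ft
S = (Q·n / (1.486·A·R^(2/3)))² = (1330×0.018 / (1.486×179.5×2.628))² = 0.001167

0.00117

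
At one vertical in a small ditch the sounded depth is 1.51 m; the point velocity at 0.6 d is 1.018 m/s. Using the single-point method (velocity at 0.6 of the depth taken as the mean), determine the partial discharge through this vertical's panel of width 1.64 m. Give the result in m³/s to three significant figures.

2.52 m³/s

v̄ = v₀.₆ = 1.018 m/s
q = v̄ × d × w = 1.018 × 1.51 × 1.64 = 2.521 m³/s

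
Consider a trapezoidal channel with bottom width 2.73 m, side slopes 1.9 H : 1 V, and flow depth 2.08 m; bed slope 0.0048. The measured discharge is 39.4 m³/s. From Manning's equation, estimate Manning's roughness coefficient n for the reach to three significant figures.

A = (b + z·y)·y = (2.73 + 1.9×2.08)×2.08 = 13.90 m²
P = b + 2y√(1+z²) = 2.73 + 2×2.08×√(1+1.9²) = 11.66 m
R = A/P = 13.90/11.66 = 1.192 m
n = (1/Q)·A·R^(2/3)·S^(1/2) = (1/39.4) × 13.90 × 1.124 × 0.06928 = 0.02747

0.0275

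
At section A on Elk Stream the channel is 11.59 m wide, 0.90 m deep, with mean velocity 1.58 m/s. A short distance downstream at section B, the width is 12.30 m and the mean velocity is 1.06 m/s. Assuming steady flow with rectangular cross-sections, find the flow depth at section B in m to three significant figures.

Q = A₁V₁ = (11.59×0.90) × 1.58 = 16.48 m³/s
d₂ = Q/(b₂ V₂) = 16.48/(12.30×1.06) = 1.264 m

1.26 m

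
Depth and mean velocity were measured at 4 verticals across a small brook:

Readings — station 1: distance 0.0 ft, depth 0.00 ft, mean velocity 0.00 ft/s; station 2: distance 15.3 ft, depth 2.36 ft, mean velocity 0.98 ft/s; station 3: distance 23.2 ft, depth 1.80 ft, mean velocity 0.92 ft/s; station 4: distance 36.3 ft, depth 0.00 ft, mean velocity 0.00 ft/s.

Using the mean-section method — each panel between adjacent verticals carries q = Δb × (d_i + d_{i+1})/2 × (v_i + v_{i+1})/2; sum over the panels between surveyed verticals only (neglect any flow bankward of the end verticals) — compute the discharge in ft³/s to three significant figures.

Panel 1-2: Δb = 15.3 ft, d̄ = (0.00+2.36)/2 = 1.18, v̄ = (0.00+0.98)/2 = 0.49 → q = 15.3×1.18×0.49 = 8.846 ft³/s
Panel 2-3: Δb = 7.9 ft, d̄ = (2.36+1.80)/2 = 2.08, v̄ = (0.98+0.92)/2 = 0.95 → q = 7.9×2.08×0.95 = 15.61 ft³/s
Panel 3-4: Δb = 13.1 ft, d̄ = (1.80+0.00)/2 = 0.9, v̄ = (0.92+0.00)/2 = 0.46 → q = 13.1×0.9×0.46 = 5.423 ft³/s
Q = Σ q = 29.88 ft³/s

29.9 ft³/s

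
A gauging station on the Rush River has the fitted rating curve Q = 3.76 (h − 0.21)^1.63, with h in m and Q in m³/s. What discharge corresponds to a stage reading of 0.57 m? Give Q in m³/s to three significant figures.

Q = 3.76 × (0.57 − 0.21)^1.63 = 3.76 × 0.36^1.63 = 0.7111 m³/s

0.711 m³/s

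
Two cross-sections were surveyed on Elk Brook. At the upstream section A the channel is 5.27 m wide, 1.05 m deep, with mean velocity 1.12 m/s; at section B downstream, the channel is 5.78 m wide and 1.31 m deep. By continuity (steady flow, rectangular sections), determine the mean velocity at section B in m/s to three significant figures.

Q = A₁V₁ = (5.27×1.05) × 1.12 = 6.198 m³/s
A₂ = 5.78 × 1.31 = 7.572 m²
V₂ = Q/A₂ = 6.198/7.572 = 0.8185 m/s

0.819 m/s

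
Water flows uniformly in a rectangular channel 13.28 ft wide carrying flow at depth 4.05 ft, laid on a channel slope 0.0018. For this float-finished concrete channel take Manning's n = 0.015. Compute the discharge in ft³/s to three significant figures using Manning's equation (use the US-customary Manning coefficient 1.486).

418 ft³/s

A = b·y = 13.28 × 4.05 = 53.78 ft²
P = b + 2y = 13.28 + 2×4.05 = 21.38 ft
R = A/P = 53.78/21.38 = 2.516 ft
Q = (1.486/n)·A·R^(2/3)·S^(1/2) = (1.486/0.015) × 53.78 × 2.516^(2/3) × 0.0018^(1/2) = 418.1 ft³/s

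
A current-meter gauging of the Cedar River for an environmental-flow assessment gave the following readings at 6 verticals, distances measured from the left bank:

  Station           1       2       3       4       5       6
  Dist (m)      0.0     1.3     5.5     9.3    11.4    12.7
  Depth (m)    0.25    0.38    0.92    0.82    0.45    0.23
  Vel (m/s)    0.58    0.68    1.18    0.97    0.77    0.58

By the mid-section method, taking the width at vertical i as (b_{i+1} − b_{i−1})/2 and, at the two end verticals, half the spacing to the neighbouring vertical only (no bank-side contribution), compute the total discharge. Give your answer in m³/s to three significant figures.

8.17 m³/s

w_1 = (1.3 − 0.0)/2 = 0.65 m; q_1 = 0.58 × 0.25 × 0.65 = 0.09425 m³/s
w_2 = (5.5 − 0.0)/2 = 2.75 m; q_2 = 0.68 × 0.38 × 2.75 = 0.7106 m³/s
w_3 = (9.3 − 1.3)/2 = 4 m; q_3 = 1.18 × 0.92 × 4 = 4.342 m³/s
w_4 = (11.4 − 5.5)/2 = 2.95 m; q_4 = 0.97 × 0.82 × 2.95 = 2.346 m³/s
w_5 = (12.7 − 9.3)/2 = 1.7 m; q_5 = 0.77 × 0.45 × 1.7 = 0.5891 m³/s
w_6 = (12.7 − 11.4)/2 = 0.65 m; q_6 = 0.58 × 0.23 × 0.65 = 0.08671 m³/s
Q = Σ qᵢ = 8.169 m³/s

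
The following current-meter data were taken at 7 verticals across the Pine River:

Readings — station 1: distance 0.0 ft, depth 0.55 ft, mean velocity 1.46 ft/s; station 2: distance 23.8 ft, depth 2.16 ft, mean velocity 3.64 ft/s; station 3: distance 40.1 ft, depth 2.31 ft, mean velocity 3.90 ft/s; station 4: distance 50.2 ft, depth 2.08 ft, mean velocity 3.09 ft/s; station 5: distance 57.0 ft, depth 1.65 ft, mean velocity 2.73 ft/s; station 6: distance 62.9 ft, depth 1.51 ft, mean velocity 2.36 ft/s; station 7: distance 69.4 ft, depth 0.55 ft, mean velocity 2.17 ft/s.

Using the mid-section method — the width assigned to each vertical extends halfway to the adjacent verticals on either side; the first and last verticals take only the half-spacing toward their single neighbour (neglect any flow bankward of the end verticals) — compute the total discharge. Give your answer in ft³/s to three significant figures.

w_1 = (23.8 − 0.0)/2 = 11.9 ft; q_1 = 1.46 × 0.55 × 11.9 = 9.556 ft³/s
w_2 = (40.1 − 0.0)/2 = 20.05 ft; q_2 = 3.64 × 2.16 × 20.05 = 157.6 ft³/s
w_3 = (50.2 − 23.8)/2 = 13.2 ft; q_3 = 3.90 × 2.31 × 13.2 = 118.9 ft³/s
w_4 = (57.0 − 40.1)/2 = 8.45 ft; q_4 = 3.09 × 2.08 × 8.45 = 54.31 ft³/s
w_5 = (62.9 − 50.2)/2 = 6.35 ft; q_5 = 2.73 × 1.65 × 6.35 = 28.60 ft³/s
w_6 = (69.4 − 57.0)/2 = 6.2 ft; q_6 = 2.36 × 1.51 × 6.2 = 22.09 ft³/s
w_7 = (69.4 − 62.9)/2 = 3.25 ft; q_7 = 2.17 × 0.55 × 3.25 = 3.879 ft³/s
Q = Σ qᵢ = 395.0 ft³/s

395 ft³/s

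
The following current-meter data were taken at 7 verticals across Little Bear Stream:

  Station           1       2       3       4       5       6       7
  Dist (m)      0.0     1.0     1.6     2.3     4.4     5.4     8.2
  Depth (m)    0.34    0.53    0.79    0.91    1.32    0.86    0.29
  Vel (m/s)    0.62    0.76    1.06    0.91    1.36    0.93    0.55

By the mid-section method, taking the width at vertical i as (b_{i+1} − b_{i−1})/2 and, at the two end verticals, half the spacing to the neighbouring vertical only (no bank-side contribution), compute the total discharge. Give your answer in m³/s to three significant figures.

6.66 m³/s

w_1 = (1.0 − 0.0)/2 = 0.5 m; q_1 = 0.62 × 0.34 × 0.5 = 0.1054 m³/s
w_2 = (1.6 − 0.0)/2 = 0.8 m; q_2 = 0.76 × 0.53 × 0.8 = 0.3222 m³/s
w_3 = (2.3 − 1.0)/2 = 0.65 m; q_3 = 1.06 × 0.79 × 0.65 = 0.5443 m³/s
w_4 = (4.4 − 1.6)/2 = 1.4 m; q_4 = 0.91 × 0.91 × 1.4 = 1.159 m³/s
w_5 = (5.4 − 2.3)/2 = 1.55 m; q_5 = 1.36 × 1.32 × 1.55 = 2.783 m³/s
w_6 = (8.2 − 4.4)/2 = 1.9 m; q_6 = 0.93 × 0.86 × 1.9 = 1.520 m³/s
w_7 = (8.2 − 5.4)/2 = 1.4 m; q_7 = 0.55 × 0.29 × 1.4 = 0.2233 m³/s
Q = Σ qᵢ = 6.657 m³/s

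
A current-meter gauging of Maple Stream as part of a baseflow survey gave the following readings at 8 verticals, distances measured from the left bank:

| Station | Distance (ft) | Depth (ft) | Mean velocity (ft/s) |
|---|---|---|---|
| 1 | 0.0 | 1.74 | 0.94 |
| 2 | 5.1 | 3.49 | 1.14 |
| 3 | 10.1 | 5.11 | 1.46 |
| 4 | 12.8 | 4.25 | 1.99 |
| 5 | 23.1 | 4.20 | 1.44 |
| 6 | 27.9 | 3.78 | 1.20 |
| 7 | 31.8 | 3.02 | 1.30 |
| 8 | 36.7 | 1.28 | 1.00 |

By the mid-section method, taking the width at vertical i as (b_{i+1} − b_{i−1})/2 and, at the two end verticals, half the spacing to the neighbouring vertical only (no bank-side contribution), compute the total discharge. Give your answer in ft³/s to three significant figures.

w_1 = (5.1 − 0.0)/2 = 2.55 ft; q_1 = 0.94 × 1.74 × 2.55 = 4.171 ft³/s
w_2 = (10.1 − 0.0)/2 = 5.05 ft; q_2 = 1.14 × 3.49 × 5.05 = 20.09 ft³/s
w_3 = (12.8 − 5.1)/2 = 3.85 ft; q_3 = 1.46 × 5.11 × 3.85 = 28.72 ft³/s
w_4 = (23.1 − 10.1)/2 = 6.5 ft; q_4 = 1.99 × 4.25 × 6.5 = 54.97 ft³/s
w_5 = (27.9 − 12.8)/2 = 7.55 ft; q_5 = 1.44 × 4.20 × 7.55 = 45.66 ft³/s
w_6 = (31.8 − 23.1)/2 = 4.35 ft; q_6 = 1.20 × 3.78 × 4.35 = 19.73 ft³/s
w_7 = (36.7 − 27.9)/2 = 4.4 ft; q_7 = 1.30 × 3.02 × 4.4 = 17.27 ft³/s
w_8 = (36.7 − 31.8)/2 = 2.45 ft; q_8 = 1.00 × 1.28 × 2.45 = 3.136 ft³/s
Q = Σ qᵢ = 193.8 ft³/s

194 ft³/s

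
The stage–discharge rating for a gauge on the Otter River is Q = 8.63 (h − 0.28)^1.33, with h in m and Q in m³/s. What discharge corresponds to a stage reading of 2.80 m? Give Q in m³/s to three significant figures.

Q = 8.63 × (2.80 − 0.28)^1.33 = 8.63 × 2.52^1.33 = 29.50 m³/s

29.5 m³/s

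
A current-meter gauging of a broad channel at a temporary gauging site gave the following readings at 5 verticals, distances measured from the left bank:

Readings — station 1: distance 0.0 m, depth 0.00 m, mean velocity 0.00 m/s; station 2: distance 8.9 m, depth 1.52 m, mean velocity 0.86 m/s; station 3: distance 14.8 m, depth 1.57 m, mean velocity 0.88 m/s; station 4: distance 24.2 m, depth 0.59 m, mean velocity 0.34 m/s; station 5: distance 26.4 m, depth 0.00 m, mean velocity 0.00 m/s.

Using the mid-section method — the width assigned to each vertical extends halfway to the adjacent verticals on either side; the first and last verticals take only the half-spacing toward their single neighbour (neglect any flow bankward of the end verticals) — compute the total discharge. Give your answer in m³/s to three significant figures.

w_2 = (14.8 − 0.0)/2 = 7.4 m; q_2 = 0.86 × 1.52 × 7.4 = 9.673 m³/s
w_3 = (24.2 − 8.9)/2 = 7.65 m; q_3 = 0.88 × 1.57 × 7.65 = 10.57 m³/s
w_4 = (26.4 − 14.8)/2 = 5.8 m; q_4 = 0.34 × 0.59 × 5.8 = 1.163 m³/s
Stations 1, 5 contribute zero (depth or velocity is 0).
Q = Σ qᵢ = 21.41 m³/s

21.4 m³/s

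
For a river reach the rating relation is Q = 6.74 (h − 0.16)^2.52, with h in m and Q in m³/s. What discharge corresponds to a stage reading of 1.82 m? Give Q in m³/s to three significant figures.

24.2 m³/s

Q = 6.74 × (1.82 − 0.16)^2.52 = 6.74 × 1.66^2.52 = 24.17 m³/s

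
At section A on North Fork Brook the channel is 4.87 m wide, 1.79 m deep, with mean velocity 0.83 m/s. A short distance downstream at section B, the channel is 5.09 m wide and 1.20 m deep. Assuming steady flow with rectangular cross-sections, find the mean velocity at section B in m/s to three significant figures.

1.18 m/s

Q = A₁V₁ = (4.87×1.79) × 0.83 = 7.235 m³/s
A₂ = 5.09 × 1.20 = 6.108 m²
V₂ = Q/A₂ = 7.235/6.108 = 1.185 m/s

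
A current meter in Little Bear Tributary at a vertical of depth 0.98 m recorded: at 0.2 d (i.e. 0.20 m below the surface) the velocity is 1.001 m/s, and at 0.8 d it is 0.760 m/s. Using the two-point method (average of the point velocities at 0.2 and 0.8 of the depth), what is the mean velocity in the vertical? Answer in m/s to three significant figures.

0.881 m/s

v̄ = (1.001 + 0.760) / 2 = 0.8805 m/s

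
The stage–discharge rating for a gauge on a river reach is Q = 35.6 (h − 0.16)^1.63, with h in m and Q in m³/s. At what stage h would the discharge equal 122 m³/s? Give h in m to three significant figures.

h − h₀ = (Q/C)^(1/b) = (122/35.6)^(1/1.63) = 2.129 m
h = 0.16 + 2.129 = 2.289 m

2.29 m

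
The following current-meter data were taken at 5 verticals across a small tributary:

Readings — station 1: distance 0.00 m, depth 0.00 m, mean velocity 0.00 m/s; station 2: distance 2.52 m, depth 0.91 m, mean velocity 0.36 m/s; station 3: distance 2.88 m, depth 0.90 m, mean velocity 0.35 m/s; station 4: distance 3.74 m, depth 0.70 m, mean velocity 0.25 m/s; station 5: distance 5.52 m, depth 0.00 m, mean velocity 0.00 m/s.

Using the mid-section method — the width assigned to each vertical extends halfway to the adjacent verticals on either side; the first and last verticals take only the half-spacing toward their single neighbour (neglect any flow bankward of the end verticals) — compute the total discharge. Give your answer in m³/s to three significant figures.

0.895 m³/s

w_2 = (2.88 − 0.00)/2 = 1.44 m; q_2 = 0.36 × 0.91 × 1.44 = 0.4717 m³/s
w_3 = (3.74 − 2.52)/2 = 0.61 m; q_3 = 0.35 × 0.90 × 0.61 = 0.1922 m³/s
w_4 = (5.52 − 2.88)/2 = 1.32 m; q_4 = 0.25 × 0.70 × 1.32 = 0.2310 m³/s
Stations 1, 5 contribute zero (depth or velocity is 0).
Q = Σ qᵢ = 0.8949 m³/s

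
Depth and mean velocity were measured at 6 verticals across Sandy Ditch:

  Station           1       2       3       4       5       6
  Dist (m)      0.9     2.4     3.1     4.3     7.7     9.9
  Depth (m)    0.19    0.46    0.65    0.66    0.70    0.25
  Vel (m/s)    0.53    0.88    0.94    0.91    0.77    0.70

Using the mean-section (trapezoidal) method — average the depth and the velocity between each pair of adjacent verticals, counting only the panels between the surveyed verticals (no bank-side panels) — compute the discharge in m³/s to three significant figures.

Panel 1-2: Δb = 1.5 m, d̄ = (0.19+0.46)/2 = 0.325, v̄ = (0.53+0.88)/2 = 0.705 → q = 1.5×0.325×0.705 = 0.3437 m³/s
Panel 2-3: Δb = 0.7 m, d̄ = (0.46+0.65)/2 = 0.555, v̄ = (0.88+0.94)/2 = 0.91 → q = 0.7×0.555×0.91 = 0.3535 m³/s
Panel 3-4: Δb = 1.2 m, d̄ = (0.65+0.66)/2 = 0.655, v̄ = (0.94+0.91)/2 = 0.925 → q = 1.2×0.655×0.925 = 0.7271 m³/s
Panel 4-5: Δb = 3.4 m, d̄ = (0.66+0.70)/2 = 0.68, v̄ = (0.91+0.77)/2 = 0.84 → q = 3.4×0.68×0.84 = 1.942 m³/s
Panel 5-6: Δb = 2.2 m, d̄ = (0.70+0.25)/2 = 0.475, v̄ = (0.77+0.70)/2 = 0.735 → q = 2.2×0.475×0.735 = 0.7681 m³/s
Q = Σ q = 4.134 m³/s

4.13 m³/s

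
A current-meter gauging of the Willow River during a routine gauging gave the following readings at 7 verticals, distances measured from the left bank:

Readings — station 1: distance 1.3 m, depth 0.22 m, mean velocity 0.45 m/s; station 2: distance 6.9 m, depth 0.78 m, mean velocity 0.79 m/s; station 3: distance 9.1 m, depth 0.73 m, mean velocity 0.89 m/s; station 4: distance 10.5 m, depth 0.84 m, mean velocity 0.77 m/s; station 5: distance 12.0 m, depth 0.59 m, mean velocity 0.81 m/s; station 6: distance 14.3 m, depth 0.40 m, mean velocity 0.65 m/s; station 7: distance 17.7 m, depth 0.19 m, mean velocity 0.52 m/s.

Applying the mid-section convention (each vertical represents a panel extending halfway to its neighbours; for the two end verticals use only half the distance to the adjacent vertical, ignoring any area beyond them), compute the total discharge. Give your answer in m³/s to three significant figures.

6.60 m³/s

w_1 = (6.9 − 1.3)/2 = 2.8 m; q_1 = 0.45 × 0.22 × 2.8 = 0.2772 m³/s
w_2 = (9.1 − 1.3)/2 = 3.9 m; q_2 = 0.79 × 0.78 × 3.9 = 2.403 m³/s
w_3 = (10.5 − 6.9)/2 = 1.8 m; q_3 = 0.89 × 0.73 × 1.8 = 1.169 m³/s
w_4 = (12.0 − 9.1)/2 = 1.45 m; q_4 = 0.77 × 0.84 × 1.45 = 0.9379 m³/s
w_5 = (14.3 − 10.5)/2 = 1.9 m; q_5 = 0.81 × 0.59 × 1.9 = 0.9080 m³/s
w_6 = (17.7 − 12.0)/2 = 2.85 m; q_6 = 0.65 × 0.40 × 2.85 = 0.7410 m³/s
w_7 = (17.7 − 14.3)/2 = 1.7 m; q_7 = 0.52 × 0.19 × 1.7 = 0.1680 m³/s
Q = Σ qᵢ = 6.605 m³/s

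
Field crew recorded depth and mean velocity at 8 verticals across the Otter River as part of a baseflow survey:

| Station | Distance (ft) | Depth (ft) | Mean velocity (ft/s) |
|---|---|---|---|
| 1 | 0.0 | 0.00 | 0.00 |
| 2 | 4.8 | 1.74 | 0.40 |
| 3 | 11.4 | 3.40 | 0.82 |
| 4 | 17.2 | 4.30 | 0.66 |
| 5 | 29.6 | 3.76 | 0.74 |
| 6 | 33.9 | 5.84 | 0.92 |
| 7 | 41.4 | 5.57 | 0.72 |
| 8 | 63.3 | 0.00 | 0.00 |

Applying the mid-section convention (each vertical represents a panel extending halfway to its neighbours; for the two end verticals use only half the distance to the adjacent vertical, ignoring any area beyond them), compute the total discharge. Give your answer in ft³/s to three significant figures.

w_2 = (11.4 − 0.0)/2 = 5.7 ft; q_2 = 0.40 × 1.74 × 5.7 = 3.967 ft³/s
w_3 = (17.2 − 4.8)/2 = 6.2 ft; q_3 = 0.82 × 3.40 × 6.2 = 17.29 ft³/s
w_4 = (29.6 − 11.4)/2 = 9.1 ft; q_4 = 0.66 × 4.30 × 9.1 = 25.83 ft³/s
w_5 = (33.9 − 17.2)/2 = 8.35 ft; q_5 = 0.74 × 3.76 × 8.35 = 23.23 ft³/s
w_6 = (41.4 − 29.6)/2 = 5.9 ft; q_6 = 0.92 × 5.84 × 5.9 = 31.70 ft³/s
w_7 = (63.3 − 33.9)/2 = 14.7 ft; q_7 = 0.72 × 5.57 × 14.7 = 58.95 ft³/s
Stations 1, 8 contribute zero (depth or velocity is 0).
Q = Σ qᵢ = 161.0 ft³/s

161 ft³/s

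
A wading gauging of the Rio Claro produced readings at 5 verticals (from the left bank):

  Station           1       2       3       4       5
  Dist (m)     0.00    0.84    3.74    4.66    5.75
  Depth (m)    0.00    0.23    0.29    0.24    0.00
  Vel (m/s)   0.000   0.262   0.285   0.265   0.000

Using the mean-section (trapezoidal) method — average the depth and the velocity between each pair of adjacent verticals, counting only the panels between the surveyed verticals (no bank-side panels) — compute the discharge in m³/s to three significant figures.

0.303 m³/s

Panel 1-2: Δb = 0.84 m, d̄ = (0.00+0.23)/2 = 0.115, v̄ = (0.000+0.262)/2 = 0.131 → q = 0.84×0.115×0.131 = 0.01265 m³/s
Panel 2-3: Δb = 2.9 m, d̄ = (0.23+0.29)/2 = 0.26, v̄ = (0.262+0.285)/2 = 0.2735 → q = 2.9×0.26×0.2735 = 0.2062 m³/s
Panel 3-4: Δb = 0.92 m, d̄ = (0.29+0.24)/2 = 0.265, v̄ = (0.285+0.265)/2 = 0.275 → q = 0.92×0.265×0.275 = 0.06705 m³/s
Panel 4-5: Δb = 1.09 m, d̄ = (0.24+0.00)/2 = 0.12, v̄ = (0.265+0.000)/2 = 0.1325 → q = 1.09×0.12×0.1325 = 0.01733 m³/s
Q = Σ q = 0.3032 m³/s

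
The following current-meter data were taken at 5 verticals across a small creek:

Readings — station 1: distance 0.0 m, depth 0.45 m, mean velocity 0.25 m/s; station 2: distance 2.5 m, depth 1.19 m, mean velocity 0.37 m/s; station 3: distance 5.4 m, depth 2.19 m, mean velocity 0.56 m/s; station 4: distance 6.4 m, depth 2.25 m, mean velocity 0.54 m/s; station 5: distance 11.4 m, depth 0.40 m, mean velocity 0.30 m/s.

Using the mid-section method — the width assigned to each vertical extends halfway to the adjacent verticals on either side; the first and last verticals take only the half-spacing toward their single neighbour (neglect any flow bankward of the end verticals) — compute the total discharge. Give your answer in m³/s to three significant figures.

7.67 m³/s

w_1 = (2.5 − 0.0)/2 = 1.25 m; q_1 = 0.25 × 0.45 × 1.25 = 0.1406 m³/s
w_2 = (5.4 − 0.0)/2 = 2.7 m; q_2 = 0.37 × 1.19 × 2.7 = 1.189 m³/s
w_3 = (6.4 − 2.5)/2 = 1.95 m; q_3 = 0.56 × 2.19 × 1.95 = 2.391 m³/s
w_4 = (11.4 − 5.4)/2 = 3 m; q_4 = 0.54 × 2.25 × 3 = 3.645 m³/s
w_5 = (11.4 − 6.4)/2 = 2.5 m; q_5 = 0.30 × 0.40 × 2.5 = 0.3000 m³/s
Q = Σ qᵢ = 7.666 m³/s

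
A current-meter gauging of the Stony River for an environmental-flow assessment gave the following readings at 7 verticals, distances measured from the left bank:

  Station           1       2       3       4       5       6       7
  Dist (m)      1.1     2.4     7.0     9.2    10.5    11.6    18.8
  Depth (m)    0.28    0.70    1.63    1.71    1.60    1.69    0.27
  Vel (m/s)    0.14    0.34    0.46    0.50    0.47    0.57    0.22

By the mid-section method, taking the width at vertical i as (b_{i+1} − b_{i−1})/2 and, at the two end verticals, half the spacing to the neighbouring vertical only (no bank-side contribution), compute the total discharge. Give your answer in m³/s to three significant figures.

9.89 m³/s

w_1 = (2.4 − 1.1)/2 = 0.65 m; q_1 = 0.14 × 0.28 × 0.65 = 0.02548 m³/s
w_2 = (7.0 − 1.1)/2 = 2.95 m; q_2 = 0.34 × 0.70 × 2.95 = 0.7021 m³/s
w_3 = (9.2 − 2.4)/2 = 3.4 m; q_3 = 0.46 × 1.63 × 3.4 = 2.549 m³/s
w_4 = (10.5 − 7.0)/2 = 1.75 m; q_4 = 0.50 × 1.71 × 1.75 = 1.496 m³/s
w_5 = (11.6 − 9.2)/2 = 1.2 m; q_5 = 0.47 × 1.60 × 1.2 = 0.9024 m³/s
w_6 = (18.8 − 10.5)/2 = 4.15 m; q_6 = 0.57 × 1.69 × 4.15 = 3.998 m³/s
w_7 = (18.8 − 11.6)/2 = 3.6 m; q_7 = 0.22 × 0.27 × 3.6 = 0.2138 m³/s
Q = Σ qᵢ = 9.887 m³/s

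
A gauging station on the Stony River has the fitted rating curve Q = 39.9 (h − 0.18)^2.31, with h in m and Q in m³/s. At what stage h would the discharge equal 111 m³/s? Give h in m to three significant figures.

1.74 m

h − h₀ = (Q/C)^(1/b) = (111/39.9)^(1/2.31) = 1.557 m
h = 0.18 + 1.557 = 1.737 m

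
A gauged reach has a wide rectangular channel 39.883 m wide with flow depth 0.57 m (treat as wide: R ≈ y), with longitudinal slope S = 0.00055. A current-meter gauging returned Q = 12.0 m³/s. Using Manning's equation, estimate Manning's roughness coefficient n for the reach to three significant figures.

0.0305

A = b·y = 39.883 × 0.57 = 22.73 m²
Wide channel: R ≈ y = 0.57 m
n = (1/Q)·A·R^(2/3)·S^(1/2) = (1/12.0) × 22.73 × 0.6875 × 0.02345 = 0.03054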